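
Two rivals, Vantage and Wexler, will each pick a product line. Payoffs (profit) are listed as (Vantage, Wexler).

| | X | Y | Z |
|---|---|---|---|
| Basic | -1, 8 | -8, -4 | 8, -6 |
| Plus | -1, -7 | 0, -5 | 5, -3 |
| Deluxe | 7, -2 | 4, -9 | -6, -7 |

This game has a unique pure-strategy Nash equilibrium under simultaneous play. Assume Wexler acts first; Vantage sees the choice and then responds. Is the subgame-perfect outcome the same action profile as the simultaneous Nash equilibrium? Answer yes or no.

Backward induction with Wexler moving first.
- X → Vantage plays Deluxe (best of -1, -1, 7); Wexler gets -2.
- Y → Vantage plays Deluxe (best of -8, 0, 4); Wexler gets -9.
- Z → Vantage plays Basic (best of 8, 5, -6); Wexler gets -6.
Wexler's induced payoffs are -2, -9, -6, so Wexler commits to X. Subgame-perfect outcome: (Deluxe, X) with payoffs (7, -2).
For the simultaneous game, intersect best replies.
Vantage's best replies: X→Deluxe; Y→Deluxe; Z→Basic.
Wexler's best replies: Basic→X; Plus→Z; Deluxe→X.
Only (Deluxe, X) has each player best-responding; Nash payoffs (7, -2).
Sequential outcome (Deluxe, X) coincides with the Nash profile (Deluxe, X).

yes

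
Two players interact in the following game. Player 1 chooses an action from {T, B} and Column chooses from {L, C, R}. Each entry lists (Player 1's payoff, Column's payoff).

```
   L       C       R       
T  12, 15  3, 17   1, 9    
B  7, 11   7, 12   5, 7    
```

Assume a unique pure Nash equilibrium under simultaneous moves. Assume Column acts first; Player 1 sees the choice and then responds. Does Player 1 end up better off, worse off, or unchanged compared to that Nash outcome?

better off

Solve by backward induction (Column leads).
- L → Player 1 plays T (best of 12, 7); Column gets 15.
- C → Player 1 plays B (best of 3, 7); Column gets 12.
- R → Player 1 plays B (best of 1, 5); Column gets 7.
Maximizing over 15, 12, 7, Column chooses L. Subgame-perfect outcome: (T, L) with payoffs (12, 15).
For the simultaneous game, intersect best replies.
Player 1's best replies: L→T; C→B; R→B.
Column's best replies: T→C; B→C.
Only (B, C) has each player best-responding; Nash payoffs (7, 12).
Player 1 earns 12 sequentially versus 7 at the Nash outcome: better off.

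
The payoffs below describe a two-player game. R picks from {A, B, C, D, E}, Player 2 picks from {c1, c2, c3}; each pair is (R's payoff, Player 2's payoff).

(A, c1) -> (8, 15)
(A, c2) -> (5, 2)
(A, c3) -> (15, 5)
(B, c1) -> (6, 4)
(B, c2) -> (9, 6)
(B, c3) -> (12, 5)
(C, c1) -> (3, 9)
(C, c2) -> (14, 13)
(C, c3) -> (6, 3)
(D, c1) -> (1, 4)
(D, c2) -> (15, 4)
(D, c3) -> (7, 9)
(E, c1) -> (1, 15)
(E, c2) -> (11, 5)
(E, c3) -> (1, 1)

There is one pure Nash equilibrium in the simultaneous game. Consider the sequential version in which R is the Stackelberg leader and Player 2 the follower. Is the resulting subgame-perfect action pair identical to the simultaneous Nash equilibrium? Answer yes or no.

no

Player 2 best-responds to each possible R move:
- A: BR = c1, leader payoff 8.
- B: BR = c2, leader payoff 9.
- C: BR = c2, leader payoff 14.
- D: BR = c3, leader payoff 7.
- E: BR = c1, leader payoff 1.
Among 8, 9, 14, 7, 1, the best is 14 at C. Subgame-perfect outcome: (C, c2) with payoffs (14, 13).
Now find the simultaneous Nash equilibrium.
R's best replies: c1→A; c2→D; c3→A.
Player 2's best replies: A→c1; B→c2; C→c2; D→c3; E→c1.
Only (A, c1) has each player best-responding; Nash payoffs (8, 15).
Sequential outcome (C, c2) differs from the Nash profile (A, c1).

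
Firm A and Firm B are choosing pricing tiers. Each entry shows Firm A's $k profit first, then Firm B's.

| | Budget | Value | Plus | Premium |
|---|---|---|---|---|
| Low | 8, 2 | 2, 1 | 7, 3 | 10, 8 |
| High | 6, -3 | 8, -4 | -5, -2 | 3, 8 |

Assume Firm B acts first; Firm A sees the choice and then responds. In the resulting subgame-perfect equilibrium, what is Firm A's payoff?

10

Work backward from Firm A's decision.
- Budget → Firm A plays Low (best of 8, 6); Firm B gets 2.
- Value → Firm A plays High (best of 2, 8); Firm B gets -4.
- Plus → Firm A plays Low (best of 7, -5); Firm B gets 3.
- Premium → Firm A plays Low (best of 10, 3); Firm B gets 8.
Among 2, -4, 3, 8, the best is 8 at Premium. Subgame-perfect outcome: (Low, Premium) with payoffs (10, 8).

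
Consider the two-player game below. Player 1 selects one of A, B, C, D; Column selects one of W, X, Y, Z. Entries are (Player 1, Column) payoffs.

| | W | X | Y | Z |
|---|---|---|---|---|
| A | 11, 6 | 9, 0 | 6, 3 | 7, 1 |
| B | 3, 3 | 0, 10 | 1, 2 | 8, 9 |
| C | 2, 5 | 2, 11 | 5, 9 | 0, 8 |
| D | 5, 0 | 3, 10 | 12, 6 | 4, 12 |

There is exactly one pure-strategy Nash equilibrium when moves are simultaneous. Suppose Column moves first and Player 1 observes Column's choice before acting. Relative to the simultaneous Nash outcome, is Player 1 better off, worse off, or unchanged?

Solve by backward induction (Column leads).
- W: BR = A, leader payoff 6.
- X: BR = A, leader payoff 0.
- Y: BR = D, leader payoff 6.
- Z: BR = B, leader payoff 9.
Maximizing over 6, 0, 6, 9, Column chooses Z. Subgame-perfect outcome: (B, Z) with payoffs (8, 9).
For the simultaneous game, intersect best replies.
Player 1's best replies: W→A; X→A; Y→D; Z→B.
Column's best replies: A→W; B→X; C→X; D→Z.
Only (A, W) has each player best-responding; Nash payoffs (11, 6).
Player 1 earns 8 sequentially versus 11 at the Nash outcome: worse off.

worse off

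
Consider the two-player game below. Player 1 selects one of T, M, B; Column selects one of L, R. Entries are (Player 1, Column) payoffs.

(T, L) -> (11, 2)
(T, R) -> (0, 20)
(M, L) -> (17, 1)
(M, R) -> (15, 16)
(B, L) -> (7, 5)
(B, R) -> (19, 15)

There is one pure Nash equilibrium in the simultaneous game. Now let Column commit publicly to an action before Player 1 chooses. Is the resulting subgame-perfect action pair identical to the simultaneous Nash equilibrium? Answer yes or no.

yes

Player 1 best-responds to each possible Column move:
- L → Player 1 plays M (best of 11, 17, 7); Column gets 1.
- R → Player 1 plays B (best of 0, 15, 19); Column gets 15.
Column's induced payoffs are 1, 15, so Column commits to R. Subgame-perfect outcome: (B, R) with payoffs (19, 15).
Now find the simultaneous Nash equilibrium.
Player 1's best replies: L→M; R→B.
Column's best replies: T→R; M→R; B→R.
The unique mutual best reply is (B, R), giving (19, 15).
Sequential outcome (B, R) coincides with the Nash profile (B, R).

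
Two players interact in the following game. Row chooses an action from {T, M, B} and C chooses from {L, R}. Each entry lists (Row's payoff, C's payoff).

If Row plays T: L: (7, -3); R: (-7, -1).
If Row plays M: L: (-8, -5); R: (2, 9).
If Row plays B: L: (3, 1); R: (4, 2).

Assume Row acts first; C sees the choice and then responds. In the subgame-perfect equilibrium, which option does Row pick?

B

Work backward from C's decision.
- T: C compares -3, -1 and picks R; Row would get -7.
- M: C compares -5, 9 and picks R; Row would get 2.
- B: C compares 1, 2 and picks R; Row would get 4.
Row's induced payoffs are -7, 2, 4, so Row commits to B. Subgame-perfect outcome: (B, R) with payoffs (4, 2).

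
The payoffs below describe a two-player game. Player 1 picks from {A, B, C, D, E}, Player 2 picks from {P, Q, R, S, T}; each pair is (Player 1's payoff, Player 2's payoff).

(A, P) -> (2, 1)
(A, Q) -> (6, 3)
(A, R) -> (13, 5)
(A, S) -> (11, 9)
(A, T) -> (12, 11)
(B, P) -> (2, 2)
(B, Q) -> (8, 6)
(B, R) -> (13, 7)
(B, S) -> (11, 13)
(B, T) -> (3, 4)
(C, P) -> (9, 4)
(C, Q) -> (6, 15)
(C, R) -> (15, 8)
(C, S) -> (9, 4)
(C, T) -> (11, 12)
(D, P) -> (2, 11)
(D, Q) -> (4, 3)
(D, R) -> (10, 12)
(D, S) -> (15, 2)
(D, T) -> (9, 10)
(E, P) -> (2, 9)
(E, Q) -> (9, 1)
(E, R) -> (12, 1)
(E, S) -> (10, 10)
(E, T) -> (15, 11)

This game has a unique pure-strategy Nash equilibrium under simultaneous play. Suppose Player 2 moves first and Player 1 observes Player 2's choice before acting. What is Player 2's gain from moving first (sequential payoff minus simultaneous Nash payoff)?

Work backward from Player 1's decision.
- P: BR = C, leader payoff 4.
- Q: BR = E, leader payoff 1.
- R: BR = C, leader payoff 8.
- S: BR = D, leader payoff 2.
- T: BR = E, leader payoff 11.
Maximizing over 4, 1, 8, 2, 11, Player 2 chooses T. Subgame-perfect outcome: (E, T) with payoffs (15, 11).
For the simultaneous game, intersect best replies.
Player 1's best replies: P→C; Q→E; R→C; S→D; T→E.
Player 2's best replies: A→T; B→S; C→Q; D→R; E→T.
The unique mutual best reply is (E, T), giving (15, 11).
Player 2's commitment gain: 11 − 11 = 0.

0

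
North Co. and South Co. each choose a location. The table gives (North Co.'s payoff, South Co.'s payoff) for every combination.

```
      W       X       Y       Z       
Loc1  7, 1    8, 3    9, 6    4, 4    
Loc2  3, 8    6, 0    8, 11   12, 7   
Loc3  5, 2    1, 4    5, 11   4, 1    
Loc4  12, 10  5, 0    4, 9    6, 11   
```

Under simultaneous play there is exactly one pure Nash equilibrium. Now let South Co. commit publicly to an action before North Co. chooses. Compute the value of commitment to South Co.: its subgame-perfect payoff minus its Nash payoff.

4

North Co. best-responds to each possible South Co. move:
- W → North Co. plays Loc4 (best of 7, 3, 5, 12); South Co. gets 10.
- X → North Co. plays Loc1 (best of 8, 6, 1, 5); South Co. gets 3.
- Y → North Co. plays Loc1 (best of 9, 8, 5, 4); South Co. gets 6.
- Z → North Co. plays Loc2 (best of 4, 12, 4, 6); South Co. gets 7.
Among 10, 3, 6, 7, the best is 10 at W. Subgame-perfect outcome: (Loc4, W) with payoffs (12, 10).
Under simultaneous play:
North Co.'s best replies: W→Loc4; X→Loc1; Y→Loc1; Z→Loc2.
South Co.'s best replies: Loc1→Y; Loc2→Y; Loc3→Y; Loc4→Z.
Only (Loc1, Y) has each player best-responding; Nash payoffs (9, 6).
South Co.'s commitment gain: 10 − 6 = 4.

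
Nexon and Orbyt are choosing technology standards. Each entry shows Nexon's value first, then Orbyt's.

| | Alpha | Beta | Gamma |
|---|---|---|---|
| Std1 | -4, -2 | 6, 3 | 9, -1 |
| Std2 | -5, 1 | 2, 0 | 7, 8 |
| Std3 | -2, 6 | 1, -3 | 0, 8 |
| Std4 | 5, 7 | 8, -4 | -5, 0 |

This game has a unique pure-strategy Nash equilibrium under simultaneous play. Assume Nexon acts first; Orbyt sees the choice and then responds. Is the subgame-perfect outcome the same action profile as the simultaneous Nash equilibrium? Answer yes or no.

Backward induction with Nexon moving first.
- Std1 → Orbyt plays Beta (best of -2, 3, -1); Nexon gets 6.
- Std2 → Orbyt plays Gamma (best of 1, 0, 8); Nexon gets 7.
- Std3 → Orbyt plays Gamma (best of 6, -3, 8); Nexon gets 0.
- Std4 → Orbyt plays Alpha (best of 7, -4, 0); Nexon gets 5.
Maximizing over 6, 7, 0, 5, Nexon chooses Std2. Subgame-perfect outcome: (Std2, Gamma) with payoffs (7, 8).
Now find the simultaneous Nash equilibrium.
Nexon's best replies: Alpha→Std4; Beta→Std4; Gamma→Std1.
Orbyt's best replies: Std1→Beta; Std2→Gamma; Std3→Gamma; Std4→Alpha.
Only (Std4, Alpha) has each player best-responding; Nash payoffs (5, 7).
Sequential outcome (Std2, Gamma) differs from the Nash profile (Std4, Alpha).

no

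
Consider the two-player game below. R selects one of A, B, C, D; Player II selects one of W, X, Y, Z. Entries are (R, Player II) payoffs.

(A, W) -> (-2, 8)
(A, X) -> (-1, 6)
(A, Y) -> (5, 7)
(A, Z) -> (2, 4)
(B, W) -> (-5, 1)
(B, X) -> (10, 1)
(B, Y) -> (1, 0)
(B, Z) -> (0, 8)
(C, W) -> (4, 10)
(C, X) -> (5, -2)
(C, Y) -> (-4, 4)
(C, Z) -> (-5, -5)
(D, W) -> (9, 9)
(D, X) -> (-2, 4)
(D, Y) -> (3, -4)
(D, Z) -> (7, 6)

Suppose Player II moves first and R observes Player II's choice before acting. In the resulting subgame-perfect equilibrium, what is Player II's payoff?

9

R best-responds to each possible Player II move:
- W → R plays D (best of -2, -5, 4, 9); Player II gets 9.
- X → R plays B (best of -1, 10, 5, -2); Player II gets 1.
- Y → R plays A (best of 5, 1, -4, 3); Player II gets 7.
- Z → R plays D (best of 2, 0, -5, 7); Player II gets 6.
Player II's induced payoffs are 9, 1, 7, 6, so Player II commits to W. Subgame-perfect outcome: (D, W) with payoffs (9, 9).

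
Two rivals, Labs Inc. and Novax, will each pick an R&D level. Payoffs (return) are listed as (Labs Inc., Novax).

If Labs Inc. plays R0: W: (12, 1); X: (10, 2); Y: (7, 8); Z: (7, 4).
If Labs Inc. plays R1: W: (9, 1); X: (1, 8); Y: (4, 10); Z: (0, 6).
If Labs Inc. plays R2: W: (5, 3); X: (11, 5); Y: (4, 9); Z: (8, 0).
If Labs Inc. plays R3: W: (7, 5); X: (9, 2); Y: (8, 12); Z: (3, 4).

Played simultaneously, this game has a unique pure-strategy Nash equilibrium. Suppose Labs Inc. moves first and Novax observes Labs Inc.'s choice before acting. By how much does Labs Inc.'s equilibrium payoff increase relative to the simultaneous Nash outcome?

0

Work backward from Novax's decision.
- R0: BR = Y, leader payoff 7.
- R1: BR = Y, leader payoff 4.
- R2: BR = Y, leader payoff 4.
- R3: BR = Y, leader payoff 8.
Among 7, 4, 4, 8, the best is 8 at R3. Subgame-perfect outcome: (R3, Y) with payoffs (8, 12).
Now find the simultaneous Nash equilibrium.
Labs Inc.'s best replies: W→R0; X→R2; Y→R3; Z→R2.
Novax's best replies: R0→Y; R1→Y; R2→Y; R3→Y.
Only (R3, Y) has each player best-responding; Nash payoffs (8, 12).
Labs Inc.'s commitment gain: 8 − 8 = 0.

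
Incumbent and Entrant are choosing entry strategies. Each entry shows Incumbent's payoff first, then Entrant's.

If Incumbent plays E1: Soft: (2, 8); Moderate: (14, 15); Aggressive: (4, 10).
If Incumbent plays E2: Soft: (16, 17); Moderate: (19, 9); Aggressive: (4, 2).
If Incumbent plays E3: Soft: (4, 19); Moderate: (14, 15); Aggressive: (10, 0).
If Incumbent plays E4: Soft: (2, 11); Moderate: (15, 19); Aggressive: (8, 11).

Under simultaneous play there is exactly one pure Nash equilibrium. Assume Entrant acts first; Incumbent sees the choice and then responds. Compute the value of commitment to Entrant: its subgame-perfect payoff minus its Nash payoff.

0

Incumbent best-responds to each possible Entrant move:
- Soft: Incumbent compares 2, 16, 4, 2 and picks E2; Entrant would get 17.
- Moderate: Incumbent compares 14, 19, 14, 15 and picks E2; Entrant would get 9.
- Aggressive: Incumbent compares 4, 4, 10, 8 and picks E3; Entrant would get 0.
Maximizing over 17, 9, 0, Entrant chooses Soft. Subgame-perfect outcome: (E2, Soft) with payoffs (16, 17).
Under simultaneous play:
Incumbent's best replies: Soft→E2; Moderate→E2; Aggressive→E3.
Entrant's best replies: E1→Moderate; E2→Soft; E3→Soft; E4→Moderate.
Only (E2, Soft) has each player best-responding; Nash payoffs (16, 17).
Entrant's commitment gain: 17 − 17 = 0.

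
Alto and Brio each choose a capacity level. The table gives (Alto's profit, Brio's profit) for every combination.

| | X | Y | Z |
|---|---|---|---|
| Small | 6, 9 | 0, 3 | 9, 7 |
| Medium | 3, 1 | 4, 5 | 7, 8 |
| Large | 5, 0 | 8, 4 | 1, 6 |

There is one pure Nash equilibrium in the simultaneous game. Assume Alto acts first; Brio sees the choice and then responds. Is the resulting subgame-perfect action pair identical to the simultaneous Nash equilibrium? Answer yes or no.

no

Brio best-responds to each possible Alto move:
- Small: BR = X, leader payoff 6.
- Medium: BR = Z, leader payoff 7.
- Large: BR = Z, leader payoff 1.
Alto's induced payoffs are 6, 7, 1, so Alto commits to Medium. Subgame-perfect outcome: (Medium, Z) with payoffs (7, 8).
Under simultaneous play:
Alto's best replies: X→Small; Y→Large; Z→Small.
Brio's best replies: Small→X; Medium→Z; Large→Z.
The unique mutual best reply is (Small, X), giving (6, 9).
Sequential outcome (Medium, Z) differs from the Nash profile (Small, X).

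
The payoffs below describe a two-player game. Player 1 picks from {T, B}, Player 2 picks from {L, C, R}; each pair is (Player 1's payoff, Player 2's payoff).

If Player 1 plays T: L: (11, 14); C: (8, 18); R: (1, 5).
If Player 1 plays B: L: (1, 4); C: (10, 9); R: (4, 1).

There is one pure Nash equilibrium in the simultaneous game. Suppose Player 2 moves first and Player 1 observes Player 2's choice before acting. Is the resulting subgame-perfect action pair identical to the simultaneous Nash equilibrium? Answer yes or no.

no

Player 1 best-responds to each possible Player 2 move:
- L → Player 1 plays T (best of 11, 1); Player 2 gets 14.
- C → Player 1 plays B (best of 8, 10); Player 2 gets 9.
- R → Player 1 plays B (best of 1, 4); Player 2 gets 1.
Among 14, 9, 1, the best is 14 at L. Subgame-perfect outcome: (T, L) with payoffs (11, 14).
For the simultaneous game, intersect best replies.
Player 1's best replies: L→T; C→B; R→B.
Player 2's best replies: T→C; B→C.
Only (B, C) has each player best-responding; Nash payoffs (10, 9).
Sequential outcome (T, L) differs from the Nash profile (B, C).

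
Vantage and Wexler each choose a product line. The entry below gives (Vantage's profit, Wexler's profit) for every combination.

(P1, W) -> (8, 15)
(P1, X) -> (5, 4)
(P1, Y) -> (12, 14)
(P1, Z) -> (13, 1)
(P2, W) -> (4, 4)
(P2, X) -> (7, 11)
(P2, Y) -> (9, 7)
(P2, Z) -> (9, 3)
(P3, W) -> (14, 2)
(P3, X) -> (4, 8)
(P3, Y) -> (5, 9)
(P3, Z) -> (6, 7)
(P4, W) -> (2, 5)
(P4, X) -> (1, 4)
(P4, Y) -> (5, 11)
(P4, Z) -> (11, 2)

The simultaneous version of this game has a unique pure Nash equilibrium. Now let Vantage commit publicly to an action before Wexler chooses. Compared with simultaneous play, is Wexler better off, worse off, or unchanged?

better off

Work backward from Wexler's decision.
- P1: Wexler compares 15, 4, 14, 1 and picks W; Vantage would get 8.
- P2: Wexler compares 4, 11, 7, 3 and picks X; Vantage would get 7.
- P3: Wexler compares 2, 8, 9, 7 and picks Y; Vantage would get 5.
- P4: Wexler compares 5, 4, 11, 2 and picks Y; Vantage would get 5.
Vantage's induced payoffs are 8, 7, 5, 5, so Vantage commits to P1. Subgame-perfect outcome: (P1, W) with payoffs (8, 15).
Now find the simultaneous Nash equilibrium.
Vantage's best replies: W→P3; X→P2; Y→P1; Z→P1.
Wexler's best replies: P1→W; P2→X; P3→Y; P4→Y.
The unique mutual best reply is (P2, X), giving (7, 11).
Wexler earns 15 sequentially versus 11 at the Nash outcome: better off.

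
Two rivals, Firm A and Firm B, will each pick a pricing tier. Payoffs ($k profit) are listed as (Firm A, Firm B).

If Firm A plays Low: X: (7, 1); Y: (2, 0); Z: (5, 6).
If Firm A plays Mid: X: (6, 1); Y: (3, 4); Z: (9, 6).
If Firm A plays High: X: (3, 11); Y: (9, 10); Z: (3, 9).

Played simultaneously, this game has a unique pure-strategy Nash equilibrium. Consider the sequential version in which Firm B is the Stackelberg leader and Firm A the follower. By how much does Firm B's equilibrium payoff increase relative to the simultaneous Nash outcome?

4

Firm A best-responds to each possible Firm B move:
- X: BR = Low, leader payoff 1.
- Y: BR = High, leader payoff 10.
- Z: BR = Mid, leader payoff 6.
Maximizing over 1, 10, 6, Firm B chooses Y. Subgame-perfect outcome: (High, Y) with payoffs (9, 10).
Under simultaneous play:
Firm A's best replies: X→Low; Y→High; Z→Mid.
Firm B's best replies: Low→Z; Mid→Z; High→X.
Only (Mid, Z) has each player best-responding; Nash payoffs (9, 6).
Firm B's commitment gain: 10 − 6 = 4.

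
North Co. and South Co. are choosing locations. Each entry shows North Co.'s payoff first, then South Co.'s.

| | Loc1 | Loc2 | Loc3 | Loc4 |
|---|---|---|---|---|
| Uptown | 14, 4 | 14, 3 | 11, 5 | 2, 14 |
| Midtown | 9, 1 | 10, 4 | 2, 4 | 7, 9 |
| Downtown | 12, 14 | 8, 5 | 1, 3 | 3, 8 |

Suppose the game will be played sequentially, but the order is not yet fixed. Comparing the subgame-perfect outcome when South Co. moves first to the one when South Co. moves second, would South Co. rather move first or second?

second

If North Co. leads: South Co.'s best replies are Uptown→Loc4, Midtown→Loc4, Downtown→Loc1; North Co.'s induced payoffs 2, 7, 12; outcome (Downtown, Loc1), payoffs (12, 14).
If South Co. leads: North Co.'s best replies are Loc1→Uptown, Loc2→Uptown, Loc3→Uptown, Loc4→Midtown; South Co.'s induced payoffs 4, 3, 5, 9; outcome (Midtown, Loc4), payoffs (7, 9).
South Co. gets 9 moving first and 14 moving second, so South Co. prefers to move second.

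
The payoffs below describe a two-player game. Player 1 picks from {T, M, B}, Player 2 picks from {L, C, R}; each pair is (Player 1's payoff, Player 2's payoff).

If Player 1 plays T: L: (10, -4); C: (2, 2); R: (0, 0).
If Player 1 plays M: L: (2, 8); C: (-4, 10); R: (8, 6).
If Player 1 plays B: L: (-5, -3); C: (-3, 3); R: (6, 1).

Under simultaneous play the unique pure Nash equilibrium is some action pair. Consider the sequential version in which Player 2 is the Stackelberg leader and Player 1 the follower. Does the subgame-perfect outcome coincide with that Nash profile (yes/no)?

no

Backward induction with Player 2 moving first.
- L → Player 1 plays T (best of 10, 2, -5); Player 2 gets -4.
- C → Player 1 plays T (best of 2, -4, -3); Player 2 gets 2.
- R → Player 1 plays M (best of 0, 8, 6); Player 2 gets 6.
Player 2's induced payoffs are -4, 2, 6, so Player 2 commits to R. Subgame-perfect outcome: (M, R) with payoffs (8, 6).
For the simultaneous game, intersect best replies.
Player 1's best replies: L→T; C→T; R→M.
Player 2's best replies: T→C; M→C; B→C.
The unique mutual best reply is (T, C), giving (2, 2).
Sequential outcome (M, R) differs from the Nash profile (T, C).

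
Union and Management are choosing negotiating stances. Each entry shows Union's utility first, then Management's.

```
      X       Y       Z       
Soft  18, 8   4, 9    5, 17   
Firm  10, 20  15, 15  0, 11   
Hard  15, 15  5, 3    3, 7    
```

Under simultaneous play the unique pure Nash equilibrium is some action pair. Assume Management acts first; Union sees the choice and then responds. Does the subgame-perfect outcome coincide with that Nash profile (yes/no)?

yes

Work backward from Union's decision.
- X → Union plays Soft (best of 18, 10, 15); Management gets 8.
- Y → Union plays Firm (best of 4, 15, 5); Management gets 15.
- Z → Union plays Soft (best of 5, 0, 3); Management gets 17.
Maximizing over 8, 15, 17, Management chooses Z. Subgame-perfect outcome: (Soft, Z) with payoffs (5, 17).
Now find the simultaneous Nash equilibrium.
Union's best replies: X→Soft; Y→Firm; Z→Soft.
Management's best replies: Soft→Z; Firm→X; Hard→X.
Only (Soft, Z) has each player best-responding; Nash payoffs (5, 17).
Sequential outcome (Soft, Z) coincides with the Nash profile (Soft, Z).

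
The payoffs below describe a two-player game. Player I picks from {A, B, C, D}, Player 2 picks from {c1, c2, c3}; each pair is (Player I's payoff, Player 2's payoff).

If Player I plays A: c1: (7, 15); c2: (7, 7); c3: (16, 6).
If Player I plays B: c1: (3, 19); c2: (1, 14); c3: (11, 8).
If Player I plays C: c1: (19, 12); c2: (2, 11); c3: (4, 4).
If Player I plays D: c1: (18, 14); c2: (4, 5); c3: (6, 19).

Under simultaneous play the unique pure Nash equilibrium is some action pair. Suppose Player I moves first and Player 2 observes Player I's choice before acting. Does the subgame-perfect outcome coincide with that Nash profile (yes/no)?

Solve by backward induction (Player I leads).
- A: BR = c1, leader payoff 7.
- B: BR = c1, leader payoff 3.
- C: BR = c1, leader payoff 19.
- D: BR = c3, leader payoff 6.
Player I's induced payoffs are 7, 3, 19, 6, so Player I commits to C. Subgame-perfect outcome: (C, c1) with payoffs (19, 12).
Now find the simultaneous Nash equilibrium.
Player I's best replies: c1→C; c2→A; c3→A.
Player 2's best replies: A→c1; B→c1; C→c1; D→c3.
Only (C, c1) has each player best-responding; Nash payoffs (19, 12).
Sequential outcome (C, c1) coincides with the Nash profile (C, c1).

yes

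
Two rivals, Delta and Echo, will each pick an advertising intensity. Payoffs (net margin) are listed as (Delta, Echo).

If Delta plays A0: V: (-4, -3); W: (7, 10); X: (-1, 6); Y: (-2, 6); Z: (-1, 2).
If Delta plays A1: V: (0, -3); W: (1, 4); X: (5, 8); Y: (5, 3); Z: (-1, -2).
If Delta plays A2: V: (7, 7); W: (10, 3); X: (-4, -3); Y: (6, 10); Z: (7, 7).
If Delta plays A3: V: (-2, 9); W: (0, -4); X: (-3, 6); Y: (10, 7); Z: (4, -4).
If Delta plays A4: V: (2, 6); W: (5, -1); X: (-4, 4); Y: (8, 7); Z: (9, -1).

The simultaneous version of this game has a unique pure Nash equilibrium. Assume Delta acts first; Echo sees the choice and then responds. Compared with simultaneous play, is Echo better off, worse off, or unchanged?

worse off

Solve by backward induction (Delta leads).
- A0: BR = W, leader payoff 7.
- A1: BR = X, leader payoff 5.
- A2: BR = Y, leader payoff 6.
- A3: BR = V, leader payoff -2.
- A4: BR = Y, leader payoff 8.
Delta's induced payoffs are 7, 5, 6, -2, 8, so Delta commits to A4. Subgame-perfect outcome: (A4, Y) with payoffs (8, 7).
For the simultaneous game, intersect best replies.
Delta's best replies: V→A2; W→A2; X→A1; Y→A3; Z→A4.
Echo's best replies: A0→W; A1→X; A2→Y; A3→V; A4→Y.
The unique mutual best reply is (A1, X), giving (5, 8).
Echo earns 7 sequentially versus 8 at the Nash outcome: worse off.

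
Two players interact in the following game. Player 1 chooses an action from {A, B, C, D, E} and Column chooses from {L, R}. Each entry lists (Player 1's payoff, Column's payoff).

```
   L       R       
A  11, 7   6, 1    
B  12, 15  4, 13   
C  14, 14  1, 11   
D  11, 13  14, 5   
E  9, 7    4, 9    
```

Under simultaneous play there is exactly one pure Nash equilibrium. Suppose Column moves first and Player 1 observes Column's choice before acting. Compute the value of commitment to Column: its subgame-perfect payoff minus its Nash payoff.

Player 1 best-responds to each possible Column move:
- L: BR = C, leader payoff 14.
- R: BR = D, leader payoff 5.
Maximizing over 14, 5, Column chooses L. Subgame-perfect outcome: (C, L) with payoffs (14, 14).
Now find the simultaneous Nash equilibrium.
Player 1's best replies: L→C; R→D.
Column's best replies: A→L; B→L; C→L; D→L; E→R.
The unique mutual best reply is (C, L), giving (14, 14).
Column's commitment gain: 14 − 14 = 0.

0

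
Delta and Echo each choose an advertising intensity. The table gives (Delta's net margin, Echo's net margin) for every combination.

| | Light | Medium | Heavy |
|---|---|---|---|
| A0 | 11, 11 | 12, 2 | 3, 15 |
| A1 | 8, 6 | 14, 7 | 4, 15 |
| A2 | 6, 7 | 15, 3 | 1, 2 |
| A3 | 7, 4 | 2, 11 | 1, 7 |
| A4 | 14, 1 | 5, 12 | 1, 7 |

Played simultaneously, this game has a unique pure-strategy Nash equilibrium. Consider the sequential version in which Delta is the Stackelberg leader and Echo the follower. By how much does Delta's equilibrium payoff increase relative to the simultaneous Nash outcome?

Solve by backward induction (Delta leads).
- A0: Echo compares 11, 2, 15 and picks Heavy; Delta would get 3.
- A1: Echo compares 6, 7, 15 and picks Heavy; Delta would get 4.
- A2: Echo compares 7, 3, 2 and picks Light; Delta would get 6.
- A3: Echo compares 4, 11, 7 and picks Medium; Delta would get 2.
- A4: Echo compares 1, 12, 7 and picks Medium; Delta would get 5.
Maximizing over 3, 4, 6, 2, 5, Delta chooses A2. Subgame-perfect outcome: (A2, Light) with payoffs (6, 7).
For the simultaneous game, intersect best replies.
Delta's best replies: Light→A4; Medium→A2; Heavy→A1.
Echo's best replies: A0→Heavy; A1→Heavy; A2→Light; A3→Medium; A4→Medium.
The unique mutual best reply is (A1, Heavy), giving (4, 15).
Delta's commitment gain: 6 − 4 = 2.

2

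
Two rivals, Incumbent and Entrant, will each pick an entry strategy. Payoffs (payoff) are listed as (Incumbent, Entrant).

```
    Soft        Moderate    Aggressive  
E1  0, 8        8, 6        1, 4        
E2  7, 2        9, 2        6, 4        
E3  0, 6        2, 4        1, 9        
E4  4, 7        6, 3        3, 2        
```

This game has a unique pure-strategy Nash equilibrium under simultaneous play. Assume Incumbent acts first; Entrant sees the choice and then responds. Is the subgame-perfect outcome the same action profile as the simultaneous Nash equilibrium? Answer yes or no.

Work backward from Entrant's decision.
- E1: BR = Soft, leader payoff 0.
- E2: BR = Aggressive, leader payoff 6.
- E3: BR = Aggressive, leader payoff 1.
- E4: BR = Soft, leader payoff 4.
Among 0, 6, 1, 4, the best is 6 at E2. Subgame-perfect outcome: (E2, Aggressive) with payoffs (6, 4).
Under simultaneous play:
Incumbent's best replies: Soft→E2; Moderate→E2; Aggressive→E2.
Entrant's best replies: E1→Soft; E2→Aggressive; E3→Aggressive; E4→Soft.
Only (E2, Aggressive) has each player best-responding; Nash payoffs (6, 4).
Sequential outcome (E2, Aggressive) coincides with the Nash profile (E2, Aggressive).

yes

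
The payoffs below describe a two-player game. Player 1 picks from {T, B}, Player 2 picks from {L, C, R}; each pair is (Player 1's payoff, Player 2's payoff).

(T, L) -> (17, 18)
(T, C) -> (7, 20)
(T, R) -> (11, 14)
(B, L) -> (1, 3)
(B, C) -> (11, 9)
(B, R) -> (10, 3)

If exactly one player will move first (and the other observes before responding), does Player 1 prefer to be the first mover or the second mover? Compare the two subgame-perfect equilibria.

second

If Player 1 leads: Player 2's best replies are T→C, B→C; Player 1's induced payoffs 7, 11; outcome (B, C), payoffs (11, 9).
If Player 2 leads: Player 1's best replies are L→T, C→B, R→T; Player 2's induced payoffs 18, 9, 14; outcome (T, L), payoffs (17, 18).
Player 1 gets 11 moving first and 17 moving second, so Player 1 prefers to move second.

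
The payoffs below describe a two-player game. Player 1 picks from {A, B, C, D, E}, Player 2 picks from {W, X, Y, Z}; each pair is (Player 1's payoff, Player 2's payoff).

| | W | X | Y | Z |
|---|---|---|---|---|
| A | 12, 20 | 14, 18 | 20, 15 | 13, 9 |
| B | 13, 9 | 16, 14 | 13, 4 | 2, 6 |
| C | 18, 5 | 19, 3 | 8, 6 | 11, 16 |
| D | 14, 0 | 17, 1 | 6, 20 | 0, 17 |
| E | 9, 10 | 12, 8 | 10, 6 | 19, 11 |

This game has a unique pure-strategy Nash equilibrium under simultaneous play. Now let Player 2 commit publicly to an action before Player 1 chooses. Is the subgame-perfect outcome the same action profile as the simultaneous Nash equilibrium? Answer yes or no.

Backward induction with Player 2 moving first.
- W: BR = C, leader payoff 5.
- X: BR = C, leader payoff 3.
- Y: BR = A, leader payoff 15.
- Z: BR = E, leader payoff 11.
Among 5, 3, 15, 11, the best is 15 at Y. Subgame-perfect outcome: (A, Y) with payoffs (20, 15).
For the simultaneous game, intersect best replies.
Player 1's best replies: W→C; X→C; Y→A; Z→E.
Player 2's best replies: A→W; B→X; C→Z; D→Y; E→Z.
Only (E, Z) has each player best-responding; Nash payoffs (19, 11).
Sequential outcome (A, Y) differs from the Nash profile (E, Z).

no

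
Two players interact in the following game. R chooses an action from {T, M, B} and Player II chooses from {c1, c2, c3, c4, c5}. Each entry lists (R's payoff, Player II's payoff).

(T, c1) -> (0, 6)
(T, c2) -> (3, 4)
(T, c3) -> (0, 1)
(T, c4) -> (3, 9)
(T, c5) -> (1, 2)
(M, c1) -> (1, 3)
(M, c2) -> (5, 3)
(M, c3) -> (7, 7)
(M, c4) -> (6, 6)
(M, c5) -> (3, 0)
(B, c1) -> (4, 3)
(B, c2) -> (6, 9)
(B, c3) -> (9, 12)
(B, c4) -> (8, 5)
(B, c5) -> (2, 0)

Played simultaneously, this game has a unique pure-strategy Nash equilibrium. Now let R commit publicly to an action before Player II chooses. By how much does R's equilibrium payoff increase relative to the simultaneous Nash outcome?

0

Work backward from Player II's decision.
- T → Player II plays c4 (best of 6, 4, 1, 9, 2); R gets 3.
- M → Player II plays c3 (best of 3, 3, 7, 6, 0); R gets 7.
- B → Player II plays c3 (best of 3, 9, 12, 5, 0); R gets 9.
Among 3, 7, 9, the best is 9 at B. Subgame-perfect outcome: (B, c3) with payoffs (9, 12).
Now find the simultaneous Nash equilibrium.
R's best replies: c1→B; c2→B; c3→B; c4→B; c5→M.
Player II's best replies: T→c4; M→c3; B→c3.
Only (B, c3) has each player best-responding; Nash payoffs (9, 12).
R's commitment gain: 9 − 9 = 0.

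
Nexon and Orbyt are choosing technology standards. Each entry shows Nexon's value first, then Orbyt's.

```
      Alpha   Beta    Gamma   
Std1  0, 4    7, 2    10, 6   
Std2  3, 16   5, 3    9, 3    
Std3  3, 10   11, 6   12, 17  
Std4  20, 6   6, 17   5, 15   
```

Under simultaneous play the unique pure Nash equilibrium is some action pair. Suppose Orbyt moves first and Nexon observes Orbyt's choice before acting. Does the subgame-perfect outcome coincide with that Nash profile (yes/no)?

yes

Nexon best-responds to each possible Orbyt move:
- Alpha: Nexon compares 0, 3, 3, 20 and picks Std4; Orbyt would get 6.
- Beta: Nexon compares 7, 5, 11, 6 and picks Std3; Orbyt would get 6.
- Gamma: Nexon compares 10, 9, 12, 5 and picks Std3; Orbyt would get 17.
Among 6, 6, 17, the best is 17 at Gamma. Subgame-perfect outcome: (Std3, Gamma) with payoffs (12, 17).
Under simultaneous play:
Nexon's best replies: Alpha→Std4; Beta→Std3; Gamma→Std3.
Orbyt's best replies: Std1→Gamma; Std2→Alpha; Std3→Gamma; Std4→Beta.
Only (Std3, Gamma) has each player best-responding; Nash payoffs (12, 17).
Sequential outcome (Std3, Gamma) coincides with the Nash profile (Std3, Gamma).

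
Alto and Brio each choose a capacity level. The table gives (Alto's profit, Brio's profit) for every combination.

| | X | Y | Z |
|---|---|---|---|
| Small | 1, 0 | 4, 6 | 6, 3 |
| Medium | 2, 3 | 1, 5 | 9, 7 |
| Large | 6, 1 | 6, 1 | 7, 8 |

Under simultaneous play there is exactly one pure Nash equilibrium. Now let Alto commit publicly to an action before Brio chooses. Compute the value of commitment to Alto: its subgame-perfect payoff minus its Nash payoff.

Backward induction with Alto moving first.
- Small: Brio compares 0, 6, 3 and picks Y; Alto would get 4.
- Medium: Brio compares 3, 5, 7 and picks Z; Alto would get 9.
- Large: Brio compares 1, 1, 8 and picks Z; Alto would get 7.
Alto's induced payoffs are 4, 9, 7, so Alto commits to Medium. Subgame-perfect outcome: (Medium, Z) with payoffs (9, 7).
Under simultaneous play:
Alto's best replies: X→Large; Y→Large; Z→Medium.
Brio's best replies: Small→Y; Medium→Z; Large→Z.
Only (Medium, Z) has each player best-responding; Nash payoffs (9, 7).
Alto's commitment gain: 9 − 9 = 0.

0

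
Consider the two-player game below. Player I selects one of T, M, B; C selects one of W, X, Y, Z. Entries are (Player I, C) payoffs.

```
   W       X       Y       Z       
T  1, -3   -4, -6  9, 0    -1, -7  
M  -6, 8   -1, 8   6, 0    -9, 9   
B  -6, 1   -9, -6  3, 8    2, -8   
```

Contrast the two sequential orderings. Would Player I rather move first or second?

first

If Player I leads: C's best replies are T→Y, M→Z, B→Y; Player I's induced payoffs 9, -9, 3; outcome (T, Y), payoffs (9, 0).
If C leads: Player I's best replies are W→T, X→M, Y→T, Z→B; C's induced payoffs -3, 8, 0, -8; outcome (M, X), payoffs (-1, 8).
Player I gets 9 moving first and -1 moving second, so Player I prefers to move first.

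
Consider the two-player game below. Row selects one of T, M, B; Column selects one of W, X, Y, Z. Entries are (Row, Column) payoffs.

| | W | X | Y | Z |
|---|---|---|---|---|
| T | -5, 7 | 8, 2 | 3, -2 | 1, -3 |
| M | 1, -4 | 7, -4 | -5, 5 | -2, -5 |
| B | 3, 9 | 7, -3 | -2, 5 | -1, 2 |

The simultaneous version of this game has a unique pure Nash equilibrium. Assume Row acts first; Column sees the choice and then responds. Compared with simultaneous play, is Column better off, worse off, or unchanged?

Work backward from Column's decision.
- T → Column plays W (best of 7, 2, -2, -3); Row gets -5.
- M → Column plays Y (best of -4, -4, 5, -5); Row gets -5.
- B → Column plays W (best of 9, -3, 5, 2); Row gets 3.
Row's induced payoffs are -5, -5, 3, so Row commits to B. Subgame-perfect outcome: (B, W) with payoffs (3, 9).
Under simultaneous play:
Row's best replies: W→B; X→T; Y→T; Z→T.
Column's best replies: T→W; M→Y; B→W.
Only (B, W) has each player best-responding; Nash payoffs (3, 9).
Column earns 9 sequentially versus 9 at the Nash outcome: unchanged.

unchanged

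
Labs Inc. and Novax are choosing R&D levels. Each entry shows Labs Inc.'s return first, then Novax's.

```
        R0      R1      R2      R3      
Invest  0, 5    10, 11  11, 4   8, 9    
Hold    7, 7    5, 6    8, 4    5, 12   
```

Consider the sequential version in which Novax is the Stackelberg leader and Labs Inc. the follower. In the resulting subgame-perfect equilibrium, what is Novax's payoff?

Backward induction with Novax moving first.
- R0: BR = Hold, leader payoff 7.
- R1: BR = Invest, leader payoff 11.
- R2: BR = Invest, leader payoff 4.
- R3: BR = Invest, leader payoff 9.
Maximizing over 7, 11, 4, 9, Novax chooses R1. Subgame-perfect outcome: (Invest, R1) with payoffs (10, 11).

11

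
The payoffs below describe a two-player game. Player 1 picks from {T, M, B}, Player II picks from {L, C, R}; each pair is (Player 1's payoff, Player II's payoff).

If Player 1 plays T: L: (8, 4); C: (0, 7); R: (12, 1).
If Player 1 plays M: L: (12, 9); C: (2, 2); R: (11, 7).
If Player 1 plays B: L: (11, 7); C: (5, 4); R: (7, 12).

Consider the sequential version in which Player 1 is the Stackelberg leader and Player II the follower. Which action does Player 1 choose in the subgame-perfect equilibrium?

M

Player II best-responds to each possible Player 1 move:
- T: Player II compares 4, 7, 1 and picks C; Player 1 would get 0.
- M: Player II compares 9, 2, 7 and picks L; Player 1 would get 12.
- B: Player II compares 7, 4, 12 and picks R; Player 1 would get 7.
Maximizing over 0, 12, 7, Player 1 chooses M. Subgame-perfect outcome: (M, L) with payoffs (12, 9).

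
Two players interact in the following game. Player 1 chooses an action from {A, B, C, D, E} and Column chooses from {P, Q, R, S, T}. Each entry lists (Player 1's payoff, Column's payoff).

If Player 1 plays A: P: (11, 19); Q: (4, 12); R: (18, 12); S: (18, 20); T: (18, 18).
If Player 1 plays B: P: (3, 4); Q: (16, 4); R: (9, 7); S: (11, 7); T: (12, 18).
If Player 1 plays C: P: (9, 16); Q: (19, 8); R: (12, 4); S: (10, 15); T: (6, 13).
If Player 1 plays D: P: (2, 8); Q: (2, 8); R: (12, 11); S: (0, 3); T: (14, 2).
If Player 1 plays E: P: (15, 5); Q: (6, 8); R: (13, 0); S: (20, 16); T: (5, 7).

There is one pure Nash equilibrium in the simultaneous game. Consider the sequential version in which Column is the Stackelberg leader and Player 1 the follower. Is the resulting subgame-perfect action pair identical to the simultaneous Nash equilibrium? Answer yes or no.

Player 1 best-responds to each possible Column move:
- P: BR = E, leader payoff 5.
- Q: BR = C, leader payoff 8.
- R: BR = A, leader payoff 12.
- S: BR = E, leader payoff 16.
- T: BR = A, leader payoff 18.
Among 5, 8, 12, 16, 18, the best is 18 at T. Subgame-perfect outcome: (A, T) with payoffs (18, 18).
For the simultaneous game, intersect best replies.
Player 1's best replies: P→E; Q→C; R→A; S→E; T→A.
Column's best replies: A→S; B→T; C→P; D→R; E→S.
The unique mutual best reply is (E, S), giving (20, 16).
Sequential outcome (A, T) differs from the Nash profile (E, S).

no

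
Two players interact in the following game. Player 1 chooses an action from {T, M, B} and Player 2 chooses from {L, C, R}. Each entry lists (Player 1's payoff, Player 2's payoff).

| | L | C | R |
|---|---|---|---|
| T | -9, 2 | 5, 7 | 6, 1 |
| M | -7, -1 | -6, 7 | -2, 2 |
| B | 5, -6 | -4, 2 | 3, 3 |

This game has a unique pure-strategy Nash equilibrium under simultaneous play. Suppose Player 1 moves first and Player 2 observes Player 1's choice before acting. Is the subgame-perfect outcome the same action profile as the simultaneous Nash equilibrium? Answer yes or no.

yes

Work backward from Player 2's decision.
- T → Player 2 plays C (best of 2, 7, 1); Player 1 gets 5.
- M → Player 2 plays C (best of -1, 7, 2); Player 1 gets -6.
- B → Player 2 plays R (best of -6, 2, 3); Player 1 gets 3.
Among 5, -6, 3, the best is 5 at T. Subgame-perfect outcome: (T, C) with payoffs (5, 7).
Now find the simultaneous Nash equilibrium.
Player 1's best replies: L→B; C→T; R→T.
Player 2's best replies: T→C; M→C; B→R.
Only (T, C) has each player best-responding; Nash payoffs (5, 7).
Sequential outcome (T, C) coincides with the Nash profile (T, C).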